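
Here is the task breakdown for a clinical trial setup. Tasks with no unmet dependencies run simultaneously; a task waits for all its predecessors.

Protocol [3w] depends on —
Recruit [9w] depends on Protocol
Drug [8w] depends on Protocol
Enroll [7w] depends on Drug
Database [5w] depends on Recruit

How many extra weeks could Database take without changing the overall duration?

1

The longest chain is Protocol→Drug→Enroll = 3+8+7 = 18; overall finish 18 weeks.
Longest path through Database: 17 weeks (earliest finish 17, latest finish 18).
So Database can slip 18 − 17 = 1 week.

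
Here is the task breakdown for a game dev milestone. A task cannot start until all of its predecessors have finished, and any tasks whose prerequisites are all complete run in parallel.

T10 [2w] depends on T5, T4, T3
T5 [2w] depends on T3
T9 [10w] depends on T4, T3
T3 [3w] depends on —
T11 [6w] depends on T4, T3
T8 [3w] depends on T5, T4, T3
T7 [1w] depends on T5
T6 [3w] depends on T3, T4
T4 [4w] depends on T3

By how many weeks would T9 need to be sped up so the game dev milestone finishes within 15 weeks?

Current finish: 17 weeks; target: 15.
T9 is on every critical path, so each week cut from T9 cuts the finish by one (this holds down to a finish of 13).
Need 17 − 15 = 2 weeks off T9 → T9 becomes 8 weeks, finish becomes 15.

2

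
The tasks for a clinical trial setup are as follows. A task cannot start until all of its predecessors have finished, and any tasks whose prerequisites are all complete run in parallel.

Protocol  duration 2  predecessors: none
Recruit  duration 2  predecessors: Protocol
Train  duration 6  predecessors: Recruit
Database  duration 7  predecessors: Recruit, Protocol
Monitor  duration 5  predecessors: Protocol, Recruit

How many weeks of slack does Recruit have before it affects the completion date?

0

Critical path: Protocol→Recruit→Database = 2+2+7 = 11, so the finish is 11 weeks.
Recruit finishes as early as 4 and must finish by 4.
Float = 11 − 11 = 0.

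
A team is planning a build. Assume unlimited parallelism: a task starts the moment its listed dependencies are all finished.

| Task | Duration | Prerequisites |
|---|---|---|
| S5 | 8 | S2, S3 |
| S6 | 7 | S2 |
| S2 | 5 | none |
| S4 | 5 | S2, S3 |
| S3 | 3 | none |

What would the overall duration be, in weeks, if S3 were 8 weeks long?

16

Critical path before the change: S2→S5 = 5+8 = 13 giving 13 weeks.
S3 has 2 weeks of float (longest path through it is 11).
The binding chain switches to S3→S5 = 8+8 = 16; finish 16 weeks.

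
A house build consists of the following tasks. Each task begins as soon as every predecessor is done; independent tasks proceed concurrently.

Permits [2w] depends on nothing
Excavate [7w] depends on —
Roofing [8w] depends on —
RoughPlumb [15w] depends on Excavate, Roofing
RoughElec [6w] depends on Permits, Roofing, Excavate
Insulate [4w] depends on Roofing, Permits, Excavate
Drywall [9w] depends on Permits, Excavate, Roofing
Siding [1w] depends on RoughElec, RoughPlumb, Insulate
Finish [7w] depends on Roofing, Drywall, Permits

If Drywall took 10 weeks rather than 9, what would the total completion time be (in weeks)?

Critical path before the change: Roofing→Drywall→Finish = 8+9+7 = 24 giving 24 weeks.
Drywall is on the critical path; changing it to 10 makes that path 25 weeks.
That remains the longest chain; total 25 weeks.

25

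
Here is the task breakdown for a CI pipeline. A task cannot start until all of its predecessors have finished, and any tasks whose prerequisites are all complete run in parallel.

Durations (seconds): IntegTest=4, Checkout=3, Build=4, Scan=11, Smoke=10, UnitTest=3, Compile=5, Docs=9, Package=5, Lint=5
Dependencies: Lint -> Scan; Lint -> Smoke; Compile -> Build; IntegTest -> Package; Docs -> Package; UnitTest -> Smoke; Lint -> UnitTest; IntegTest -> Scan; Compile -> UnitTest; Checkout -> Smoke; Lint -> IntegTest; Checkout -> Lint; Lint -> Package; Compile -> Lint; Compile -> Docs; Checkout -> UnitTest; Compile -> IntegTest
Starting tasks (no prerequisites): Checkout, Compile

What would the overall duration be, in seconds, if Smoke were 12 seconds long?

Actual critical path: Compile→Lint→IntegTest→Scan = 5+5+4+11 = 25 ⇒ 25 seconds.
Smoke is off the critical path — its longest chain is 23 seconds, giving 2 of slack.
Now Compile→Lint→UnitTest→Smoke = 5+5+3+12 = 25 is longest, so the finish becomes 25 seconds.

25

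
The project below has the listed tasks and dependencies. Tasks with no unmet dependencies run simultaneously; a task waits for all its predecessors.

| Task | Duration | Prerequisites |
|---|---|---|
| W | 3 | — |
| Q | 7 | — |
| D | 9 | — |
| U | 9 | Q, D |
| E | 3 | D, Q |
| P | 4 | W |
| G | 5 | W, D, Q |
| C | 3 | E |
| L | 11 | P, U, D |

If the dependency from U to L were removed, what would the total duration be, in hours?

20

Before: longest chain D→U→L = 9+9+11 = 29, finish 29.
Without U→L, L's earliest start moves from 18 to 9.
The longest chain is now D→L = 9+11 = 20, so the job takes 20 hours.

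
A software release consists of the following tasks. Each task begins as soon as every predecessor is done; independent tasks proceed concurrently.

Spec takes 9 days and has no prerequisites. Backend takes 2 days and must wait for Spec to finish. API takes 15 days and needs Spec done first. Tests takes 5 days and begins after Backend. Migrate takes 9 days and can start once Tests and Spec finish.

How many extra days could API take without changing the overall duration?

Spec→Backend→Tests→Migrate = 9+2+5+9 = 25 sets the makespan at 25 days.
API finishes as early as 24 and must finish by 25.
Slack of API = 10 − 9 = 1 day.

1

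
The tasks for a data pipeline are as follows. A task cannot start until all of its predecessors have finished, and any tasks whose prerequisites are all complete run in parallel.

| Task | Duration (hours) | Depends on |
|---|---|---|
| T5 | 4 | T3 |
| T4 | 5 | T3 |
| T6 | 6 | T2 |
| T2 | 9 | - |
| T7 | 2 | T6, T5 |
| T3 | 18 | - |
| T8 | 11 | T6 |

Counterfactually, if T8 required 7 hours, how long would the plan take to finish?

24

Baseline: T2→T6→T8 = 9+6+11 = 26 → 26 hours.
T8 is on the critical path; changing it to 7 makes that path 22 hours.
Now T3→T5→T7 = 18+4+2 = 24 is longest, so the finish becomes 24 hours.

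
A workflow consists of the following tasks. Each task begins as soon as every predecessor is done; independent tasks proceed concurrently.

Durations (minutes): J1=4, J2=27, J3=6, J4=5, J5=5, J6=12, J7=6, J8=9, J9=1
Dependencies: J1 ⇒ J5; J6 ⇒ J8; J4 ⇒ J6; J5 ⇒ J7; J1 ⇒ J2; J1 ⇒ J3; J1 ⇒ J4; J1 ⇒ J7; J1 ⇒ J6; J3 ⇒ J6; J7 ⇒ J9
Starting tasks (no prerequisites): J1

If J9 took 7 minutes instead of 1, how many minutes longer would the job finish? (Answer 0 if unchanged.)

As given, the longest chain is J1→J2 = 4+27 = 31, so the finish is 31 minutes.
J9 has 15 minutes of float (longest path through it is 16).
No other chain overtakes it, so the finish is 31 minutes.
Change in finish: 31 − 31 = +0 minutes.

0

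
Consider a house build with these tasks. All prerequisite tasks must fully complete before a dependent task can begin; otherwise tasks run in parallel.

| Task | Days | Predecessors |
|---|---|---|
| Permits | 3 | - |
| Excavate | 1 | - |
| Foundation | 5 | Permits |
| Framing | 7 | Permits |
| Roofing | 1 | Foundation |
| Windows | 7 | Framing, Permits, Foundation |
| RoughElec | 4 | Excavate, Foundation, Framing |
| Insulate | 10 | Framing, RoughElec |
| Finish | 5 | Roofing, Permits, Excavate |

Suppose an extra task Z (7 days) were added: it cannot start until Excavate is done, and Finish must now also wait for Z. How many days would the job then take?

Originally the job takes 24 days.
With Z inserted, Finish now waits for max(Roofing, Permits, Excavate, Z).
New critical path: Permits→Framing→RoughElec→Insulate = 3+7+4+10 = 24 ⇒ 24 days.

24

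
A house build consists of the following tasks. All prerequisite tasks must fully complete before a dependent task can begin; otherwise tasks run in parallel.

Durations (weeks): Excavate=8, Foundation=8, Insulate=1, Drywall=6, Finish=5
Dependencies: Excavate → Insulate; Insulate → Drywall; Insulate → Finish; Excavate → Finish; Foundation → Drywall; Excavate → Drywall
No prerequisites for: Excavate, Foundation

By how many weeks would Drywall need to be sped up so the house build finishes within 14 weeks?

1

Current finish: 15 weeks; target: 14.
Drywall is on every critical path, so each week cut from Drywall cuts the finish by one (this holds down to a finish of 14).
Need 15 − 14 = 1 week off Drywall → Drywall becomes 5 weeks, finish becomes 14.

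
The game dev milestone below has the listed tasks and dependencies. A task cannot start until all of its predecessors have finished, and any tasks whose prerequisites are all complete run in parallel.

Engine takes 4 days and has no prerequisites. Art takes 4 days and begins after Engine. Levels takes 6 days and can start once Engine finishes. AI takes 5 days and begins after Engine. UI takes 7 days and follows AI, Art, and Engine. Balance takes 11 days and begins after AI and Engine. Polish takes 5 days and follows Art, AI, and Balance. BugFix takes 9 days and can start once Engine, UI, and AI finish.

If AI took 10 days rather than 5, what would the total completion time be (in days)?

As given, the longest chain is Engine→AI→UI→BugFix = 4+5+7+9 = 25, so the finish is 25 days.
AI is on the critical path; changing it to 10 makes that path 30 days.
The critical path is still Engine→AI→UI→BugFix; finish is now 30 days.

30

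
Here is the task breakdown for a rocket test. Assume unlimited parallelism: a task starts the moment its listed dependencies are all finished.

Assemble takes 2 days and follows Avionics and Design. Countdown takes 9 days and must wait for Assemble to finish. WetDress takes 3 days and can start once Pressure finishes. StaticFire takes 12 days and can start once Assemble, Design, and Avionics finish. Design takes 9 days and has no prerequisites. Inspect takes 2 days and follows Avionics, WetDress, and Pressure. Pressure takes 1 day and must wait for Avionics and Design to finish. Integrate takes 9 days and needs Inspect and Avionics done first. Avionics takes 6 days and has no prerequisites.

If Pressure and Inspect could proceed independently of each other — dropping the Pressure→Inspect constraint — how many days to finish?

24

With the dependency in place, Design→Pressure→WetDress→Inspect→Integrate = 9+1+3+2+9 = 24 sets the finish at 24 days.
Dropping Pressure→Inspect doesn't change Inspect's earliest start (13); another predecessor still binds.
The longest chain is now Design→Pressure→WetDress→Inspect→Integrate = 9+1+3+2+9 = 24, so the schedule takes 24 days.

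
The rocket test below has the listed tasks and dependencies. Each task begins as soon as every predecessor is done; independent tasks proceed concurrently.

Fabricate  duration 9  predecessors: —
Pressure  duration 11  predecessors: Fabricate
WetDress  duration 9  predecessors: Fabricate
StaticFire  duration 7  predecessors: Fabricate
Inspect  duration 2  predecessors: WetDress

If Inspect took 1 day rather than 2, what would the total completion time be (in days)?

20

As given, the longest chain is Fabricate→WetDress→Inspect = 9+9+2 = 20, so the finish is 20 days.
Inspect is on the critical path; changing it to 1 makes that path 19 days.
The binding chain switches to Fabricate→Pressure = 9+11 = 20; finish 20 days.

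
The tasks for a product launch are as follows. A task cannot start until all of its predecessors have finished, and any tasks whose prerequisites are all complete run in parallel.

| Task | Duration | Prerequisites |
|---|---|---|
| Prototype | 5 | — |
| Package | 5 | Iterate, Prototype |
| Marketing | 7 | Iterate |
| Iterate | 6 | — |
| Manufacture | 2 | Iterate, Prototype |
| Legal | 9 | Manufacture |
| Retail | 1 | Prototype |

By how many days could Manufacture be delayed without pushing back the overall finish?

0

The longest chain is Iterate→Manufacture→Legal = 6+2+9 = 17; overall finish 17 days.
Longest path through Manufacture: 17 days (earliest finish 8, latest finish 8).
So Manufacture can slip 8 − 8 = 0 days.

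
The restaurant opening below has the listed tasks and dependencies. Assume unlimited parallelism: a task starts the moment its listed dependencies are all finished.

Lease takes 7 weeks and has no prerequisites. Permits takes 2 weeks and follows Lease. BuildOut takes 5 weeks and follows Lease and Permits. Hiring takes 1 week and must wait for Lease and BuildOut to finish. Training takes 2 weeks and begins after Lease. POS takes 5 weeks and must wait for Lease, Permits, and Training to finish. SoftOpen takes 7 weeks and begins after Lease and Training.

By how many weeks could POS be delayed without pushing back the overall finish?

Lease→Training→SoftOpen = 7+2+7 = 16 sets the makespan at 16 weeks.
POS finishes as early as 14 and must finish by 16.
So POS can slip 16 − 14 = 2 weeks.

2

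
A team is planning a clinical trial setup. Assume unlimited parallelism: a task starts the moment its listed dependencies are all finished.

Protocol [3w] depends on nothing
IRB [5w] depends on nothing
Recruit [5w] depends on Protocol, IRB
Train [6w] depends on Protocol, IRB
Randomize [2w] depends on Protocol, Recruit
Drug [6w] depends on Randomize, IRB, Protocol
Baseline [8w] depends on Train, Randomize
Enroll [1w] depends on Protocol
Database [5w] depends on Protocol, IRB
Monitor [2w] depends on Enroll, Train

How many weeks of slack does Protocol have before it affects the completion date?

The longest chain is IRB→Recruit→Randomize→Baseline = 5+5+2+8 = 20; overall finish 20 weeks.
The longest chain containing Protocol totals 18 weeks.
Float = 20 − 18 = 2.

2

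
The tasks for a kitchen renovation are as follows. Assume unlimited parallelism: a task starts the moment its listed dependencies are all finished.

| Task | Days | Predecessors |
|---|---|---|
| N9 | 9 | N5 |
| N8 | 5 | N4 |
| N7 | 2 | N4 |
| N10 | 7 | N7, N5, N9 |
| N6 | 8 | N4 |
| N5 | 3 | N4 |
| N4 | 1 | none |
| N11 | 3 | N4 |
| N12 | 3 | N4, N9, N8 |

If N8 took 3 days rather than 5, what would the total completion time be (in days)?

As given, the longest chain is N4→N5→N9→N10 = 1+3+9+7 = 20, so the finish is 20 days.
N8 is off the critical path — its longest chain is 9 days, giving 11 of slack.
No other chain overtakes it, so the finish is 20 days.

20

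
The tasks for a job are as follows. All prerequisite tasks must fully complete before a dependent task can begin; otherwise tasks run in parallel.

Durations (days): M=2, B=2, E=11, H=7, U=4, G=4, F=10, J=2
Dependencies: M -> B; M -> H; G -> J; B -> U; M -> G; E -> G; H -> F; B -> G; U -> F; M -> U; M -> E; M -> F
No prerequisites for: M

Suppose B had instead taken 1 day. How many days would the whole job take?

19

Actual critical path: M→E→G→J = 2+11+4+2 = 19 ⇒ 19 days.
The longest path through B is only 18 days, so B has float 1.
That remains the longest chain; total 19 days.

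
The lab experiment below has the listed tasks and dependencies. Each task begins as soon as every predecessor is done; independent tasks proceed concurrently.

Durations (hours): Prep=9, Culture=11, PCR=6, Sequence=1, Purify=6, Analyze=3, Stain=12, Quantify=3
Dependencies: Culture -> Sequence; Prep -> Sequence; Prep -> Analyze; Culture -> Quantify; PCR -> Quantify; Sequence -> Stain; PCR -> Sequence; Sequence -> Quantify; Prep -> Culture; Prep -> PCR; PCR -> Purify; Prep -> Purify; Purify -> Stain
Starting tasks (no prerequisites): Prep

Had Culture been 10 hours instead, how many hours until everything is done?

33

Actual critical path: Prep→Culture→Sequence→Stain = 9+11+1+12 = 33 ⇒ 33 hours.
Culture lies on that path, so at 10 hours the path becomes 32 hours.
New critical path: Prep→PCR→Purify→Stain = 9+6+6+12 = 33 ⇒ 33 hours.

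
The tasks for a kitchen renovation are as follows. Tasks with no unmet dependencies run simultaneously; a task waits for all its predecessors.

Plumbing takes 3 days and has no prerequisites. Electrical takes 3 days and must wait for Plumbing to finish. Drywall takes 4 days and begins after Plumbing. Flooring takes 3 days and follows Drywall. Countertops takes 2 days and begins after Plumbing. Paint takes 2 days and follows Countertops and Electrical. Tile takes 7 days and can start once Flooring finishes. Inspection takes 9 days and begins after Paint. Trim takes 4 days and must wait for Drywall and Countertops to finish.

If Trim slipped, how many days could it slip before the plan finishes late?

Plumbing→Electrical→Paint→Inspection = 3+3+2+9 = 17 sets the makespan at 17 days.
Trim finishes as early as 11 and must finish by 17.
Slack of Trim = 13 − 7 = 6 days.

6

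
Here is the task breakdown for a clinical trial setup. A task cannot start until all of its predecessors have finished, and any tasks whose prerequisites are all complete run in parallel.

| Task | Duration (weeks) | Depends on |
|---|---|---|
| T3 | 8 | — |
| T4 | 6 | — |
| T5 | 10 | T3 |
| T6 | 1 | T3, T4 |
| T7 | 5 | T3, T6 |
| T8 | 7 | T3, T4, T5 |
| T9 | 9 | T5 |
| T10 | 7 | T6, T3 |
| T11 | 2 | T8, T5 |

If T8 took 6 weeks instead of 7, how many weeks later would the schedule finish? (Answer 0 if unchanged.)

0

Actual critical path: T3→T5→T8→T11 = 8+10+7+2 = 27 ⇒ 27 weeks.
T8 is on the critical path; changing it to 6 makes that path 26 weeks.
New critical path: T3→T5→T9 = 8+10+9 = 27 ⇒ 27 weeks.
Change in finish: 27 − 27 = +0 weeks.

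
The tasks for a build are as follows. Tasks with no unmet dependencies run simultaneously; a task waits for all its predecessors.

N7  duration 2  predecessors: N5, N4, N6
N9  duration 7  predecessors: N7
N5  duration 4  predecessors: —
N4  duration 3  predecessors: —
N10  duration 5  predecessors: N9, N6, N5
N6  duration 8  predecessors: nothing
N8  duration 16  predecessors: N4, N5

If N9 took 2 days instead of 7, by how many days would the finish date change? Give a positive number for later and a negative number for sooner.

Baseline: N6→N7→N9→N10 = 8+2+7+5 = 22 → 22 days.
N9 is on the critical path; changing it to 2 makes that path 17 days.
The binding chain switches to N5→N8 = 4+16 = 20; finish 20 days.
Change in finish: 20 − 22 = -2 days.

-2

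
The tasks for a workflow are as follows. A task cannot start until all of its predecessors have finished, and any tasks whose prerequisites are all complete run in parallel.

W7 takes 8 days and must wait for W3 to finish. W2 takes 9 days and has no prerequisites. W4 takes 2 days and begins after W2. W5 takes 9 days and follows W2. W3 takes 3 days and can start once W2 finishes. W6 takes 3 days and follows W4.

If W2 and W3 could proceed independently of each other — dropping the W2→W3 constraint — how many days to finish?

18

With the dependency in place, W2→W3→W7 = 9+3+8 = 20 sets the finish at 20 days.
Without W2→W3, W3's earliest start moves from 9 to 0.
New critical path: W2→W5 = 9+9 = 18 ⇒ 18 days.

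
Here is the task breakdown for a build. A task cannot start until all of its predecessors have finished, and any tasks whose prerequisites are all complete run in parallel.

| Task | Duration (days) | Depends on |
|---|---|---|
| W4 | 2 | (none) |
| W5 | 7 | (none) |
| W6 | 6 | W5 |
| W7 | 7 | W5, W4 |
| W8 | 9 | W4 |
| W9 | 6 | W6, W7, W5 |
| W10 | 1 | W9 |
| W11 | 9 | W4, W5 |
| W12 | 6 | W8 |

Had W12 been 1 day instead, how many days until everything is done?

Baseline: W5→W7→W9→W10 = 7+7+6+1 = 21 → 21 days.
W12 is off the critical path — its longest chain is 17 days, giving 4 of slack.
That remains the longest chain; total 21 days.

21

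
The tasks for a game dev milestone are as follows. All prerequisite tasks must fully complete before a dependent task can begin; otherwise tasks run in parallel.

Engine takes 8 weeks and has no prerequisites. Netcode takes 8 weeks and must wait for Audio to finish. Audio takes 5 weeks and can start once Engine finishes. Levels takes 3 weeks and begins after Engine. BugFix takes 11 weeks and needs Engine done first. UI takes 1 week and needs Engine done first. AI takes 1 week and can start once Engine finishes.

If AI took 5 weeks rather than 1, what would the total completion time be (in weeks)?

Critical path before the change: Engine→Audio→Netcode = 8+5+8 = 21 giving 21 weeks.
AI is off the critical path — its longest chain is 9 weeks, giving 12 of slack.
That remains the longest chain; total 21 weeks.

21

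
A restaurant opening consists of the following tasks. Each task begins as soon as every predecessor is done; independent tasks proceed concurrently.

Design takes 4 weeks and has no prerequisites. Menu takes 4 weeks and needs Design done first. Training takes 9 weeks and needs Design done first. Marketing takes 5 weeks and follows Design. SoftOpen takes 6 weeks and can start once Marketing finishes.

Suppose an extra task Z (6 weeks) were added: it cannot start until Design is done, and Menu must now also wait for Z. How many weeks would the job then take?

15

Originally the job takes 15 weeks.
With Z inserted, Menu now waits for max(Design, Z).
New critical path: Design→Marketing→SoftOpen = 4+5+6 = 15 ⇒ 15 weeks.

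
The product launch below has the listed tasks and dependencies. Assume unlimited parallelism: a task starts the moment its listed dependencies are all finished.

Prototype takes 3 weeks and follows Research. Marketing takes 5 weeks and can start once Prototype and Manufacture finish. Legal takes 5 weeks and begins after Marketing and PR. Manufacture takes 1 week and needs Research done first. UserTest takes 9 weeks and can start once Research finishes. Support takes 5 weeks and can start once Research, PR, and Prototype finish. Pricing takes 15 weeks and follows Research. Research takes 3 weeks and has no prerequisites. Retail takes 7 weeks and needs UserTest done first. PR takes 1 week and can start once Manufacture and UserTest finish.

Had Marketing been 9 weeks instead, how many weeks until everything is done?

20

Actual critical path: Research→UserTest→Retail = 3+9+7 = 19 ⇒ 19 weeks.
The longest path through Marketing is only 16 weeks, so Marketing has float 3.
The binding chain switches to Research→Prototype→Marketing→Legal = 3+3+9+5 = 20; finish 20 weeks.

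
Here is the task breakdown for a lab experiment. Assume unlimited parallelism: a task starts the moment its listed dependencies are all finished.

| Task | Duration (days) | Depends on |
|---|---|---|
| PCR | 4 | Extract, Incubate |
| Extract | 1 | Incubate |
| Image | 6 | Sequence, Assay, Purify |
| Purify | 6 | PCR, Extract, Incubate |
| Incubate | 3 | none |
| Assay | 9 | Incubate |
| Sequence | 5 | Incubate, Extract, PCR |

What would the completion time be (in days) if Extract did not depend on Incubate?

With the dependency in place, Incubate→Extract→PCR→Purify→Image = 3+1+4+6+6 = 20 sets the finish at 20 days.
Without Incubate→Extract, Extract's earliest start moves from 3 to 0.
New critical path: Incubate→PCR→Purify→Image = 3+4+6+6 = 19 ⇒ 19 days.

19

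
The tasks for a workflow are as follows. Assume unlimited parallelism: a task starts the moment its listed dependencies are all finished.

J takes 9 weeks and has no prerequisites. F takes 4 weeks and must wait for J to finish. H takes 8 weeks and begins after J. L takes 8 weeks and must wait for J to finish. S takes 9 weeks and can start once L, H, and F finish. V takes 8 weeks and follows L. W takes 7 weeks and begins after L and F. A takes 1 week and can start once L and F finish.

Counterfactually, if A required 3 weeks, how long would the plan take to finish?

26

As given, the longest chain is J→H→S = 9+8+9 = 26, so the finish is 26 weeks.
The longest path through A is only 18 weeks, so A has float 8.
That remains the longest chain; total 26 weeks.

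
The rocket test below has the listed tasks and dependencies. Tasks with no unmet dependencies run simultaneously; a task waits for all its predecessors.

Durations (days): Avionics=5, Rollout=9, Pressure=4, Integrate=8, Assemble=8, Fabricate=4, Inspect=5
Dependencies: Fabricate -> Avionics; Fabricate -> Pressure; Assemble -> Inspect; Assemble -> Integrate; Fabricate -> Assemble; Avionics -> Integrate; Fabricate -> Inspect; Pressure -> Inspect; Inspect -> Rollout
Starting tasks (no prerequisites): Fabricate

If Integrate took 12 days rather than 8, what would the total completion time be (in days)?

Actual critical path: Fabricate→Assemble→Inspect→Rollout = 4+8+5+9 = 26 ⇒ 26 days.
Integrate is off the critical path — its longest chain is 20 days, giving 6 of slack.
The critical path is still Fabricate→Assemble→Inspect→Rollout; finish is now 26 days.

26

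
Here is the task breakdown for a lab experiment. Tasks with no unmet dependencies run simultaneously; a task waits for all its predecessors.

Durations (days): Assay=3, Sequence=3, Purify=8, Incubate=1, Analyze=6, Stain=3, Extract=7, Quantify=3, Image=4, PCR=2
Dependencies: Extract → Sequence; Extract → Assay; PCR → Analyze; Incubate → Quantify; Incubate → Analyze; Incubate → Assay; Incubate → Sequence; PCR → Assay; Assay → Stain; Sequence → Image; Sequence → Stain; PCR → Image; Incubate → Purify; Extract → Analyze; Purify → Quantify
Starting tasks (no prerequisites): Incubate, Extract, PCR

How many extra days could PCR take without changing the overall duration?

6

Extract→Sequence→Image = 7+3+4 = 14 sets the makespan at 14 days.
Longest path through PCR: 8 days (earliest finish 2, latest finish 8).
So PCR can slip 8 − 2 = 6 days.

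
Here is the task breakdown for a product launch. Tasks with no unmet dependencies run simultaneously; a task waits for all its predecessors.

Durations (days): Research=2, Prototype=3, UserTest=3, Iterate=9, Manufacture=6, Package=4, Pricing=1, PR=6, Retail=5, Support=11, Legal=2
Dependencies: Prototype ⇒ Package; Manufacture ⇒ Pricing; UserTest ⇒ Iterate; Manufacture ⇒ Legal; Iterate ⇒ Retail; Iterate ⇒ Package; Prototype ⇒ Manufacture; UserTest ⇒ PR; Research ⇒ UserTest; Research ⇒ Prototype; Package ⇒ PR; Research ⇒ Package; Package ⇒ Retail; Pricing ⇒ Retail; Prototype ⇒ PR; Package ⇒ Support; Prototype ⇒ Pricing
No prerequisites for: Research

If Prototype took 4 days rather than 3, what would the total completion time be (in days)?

The binding path is Research→UserTest→Iterate→Package→Support = 2+3+9+4+11 = 29; finish at 29 days.
The longest path through Prototype is only 20 days, so Prototype has float 9.
That remains the longest chain; total 29 days.

29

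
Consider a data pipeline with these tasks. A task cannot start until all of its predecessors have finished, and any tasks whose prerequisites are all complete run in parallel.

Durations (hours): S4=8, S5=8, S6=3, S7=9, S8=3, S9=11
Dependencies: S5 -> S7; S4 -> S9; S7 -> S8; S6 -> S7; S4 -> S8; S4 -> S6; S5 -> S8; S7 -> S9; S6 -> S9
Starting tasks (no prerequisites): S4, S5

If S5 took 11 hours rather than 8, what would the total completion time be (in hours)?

Actual critical path: S4→S6→S7→S9 = 8+3+9+11 = 31 ⇒ 31 hours.
The longest path through S5 is only 28 hours, so S5 has float 3.
The critical path is still S4→S6→S7→S9; finish is now 31 hours.

31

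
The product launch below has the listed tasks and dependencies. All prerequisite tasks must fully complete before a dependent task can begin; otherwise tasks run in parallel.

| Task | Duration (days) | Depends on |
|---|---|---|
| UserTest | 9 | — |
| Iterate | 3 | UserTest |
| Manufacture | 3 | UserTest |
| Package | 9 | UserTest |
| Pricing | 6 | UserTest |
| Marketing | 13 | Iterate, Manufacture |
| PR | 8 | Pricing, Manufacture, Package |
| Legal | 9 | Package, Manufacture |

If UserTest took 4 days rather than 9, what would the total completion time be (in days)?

22

Critical path before the change: UserTest→Package→Legal = 9+9+9 = 27 giving 27 days.
UserTest lies on that path, so at 4 days the path becomes 22 days.
No other chain overtakes it, so the finish is 22 days.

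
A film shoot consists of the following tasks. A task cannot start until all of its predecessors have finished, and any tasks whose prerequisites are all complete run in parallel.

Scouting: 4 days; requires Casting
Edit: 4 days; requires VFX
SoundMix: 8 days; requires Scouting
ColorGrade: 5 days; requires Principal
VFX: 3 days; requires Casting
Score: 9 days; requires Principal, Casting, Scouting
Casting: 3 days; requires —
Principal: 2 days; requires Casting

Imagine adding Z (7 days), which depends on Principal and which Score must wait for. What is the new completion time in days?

Originally the schedule takes 16 days.
With Z inserted, Score now waits for max(Principal, Casting, Scouting, Z).
New critical path: Casting→Principal→Z→Score = 3+2+7+9 = 21 ⇒ 21 days.

21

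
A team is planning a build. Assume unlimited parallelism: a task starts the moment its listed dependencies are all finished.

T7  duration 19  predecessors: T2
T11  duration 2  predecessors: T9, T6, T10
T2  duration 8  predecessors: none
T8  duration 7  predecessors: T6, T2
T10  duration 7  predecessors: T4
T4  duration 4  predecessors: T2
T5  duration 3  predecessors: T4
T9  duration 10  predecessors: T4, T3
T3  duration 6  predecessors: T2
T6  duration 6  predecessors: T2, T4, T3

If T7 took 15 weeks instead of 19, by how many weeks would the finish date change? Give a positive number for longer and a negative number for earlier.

The binding path is T2→T7 = 8+19 = 27; finish at 27 weeks.
T7 lies on that path, so at 15 weeks the path becomes 23 weeks.
Now T2→T3→T6→T8 = 8+6+6+7 = 27 is longest, so the finish becomes 27 weeks.
Change in finish: 27 − 27 = +0 weeks.

0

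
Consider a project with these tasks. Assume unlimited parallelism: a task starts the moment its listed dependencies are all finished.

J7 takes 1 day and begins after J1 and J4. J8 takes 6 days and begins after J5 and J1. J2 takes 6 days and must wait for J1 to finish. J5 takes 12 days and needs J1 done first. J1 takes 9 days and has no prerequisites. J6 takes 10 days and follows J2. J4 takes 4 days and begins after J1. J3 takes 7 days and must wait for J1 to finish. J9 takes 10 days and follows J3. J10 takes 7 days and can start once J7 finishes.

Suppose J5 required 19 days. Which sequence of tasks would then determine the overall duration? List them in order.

J1, J5, J8

Actual critical path: J1→J5→J8 = 9+12+6 = 27 ⇒ 27 days.
Since J5 is critical, the +7 change carries straight to that chain (now 34 days).
That remains the longest chain; total 34 days.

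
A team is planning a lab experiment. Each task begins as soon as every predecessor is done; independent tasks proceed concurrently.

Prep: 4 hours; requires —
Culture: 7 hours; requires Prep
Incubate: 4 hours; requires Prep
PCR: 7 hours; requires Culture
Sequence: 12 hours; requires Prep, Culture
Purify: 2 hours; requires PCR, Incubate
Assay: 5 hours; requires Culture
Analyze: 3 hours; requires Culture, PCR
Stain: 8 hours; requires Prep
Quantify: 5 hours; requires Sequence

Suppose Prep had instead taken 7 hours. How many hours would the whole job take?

Baseline: Prep→Culture→Sequence→Quantify = 4+7+12+5 = 28 → 28 hours.
Prep lies on that path, so at 7 hours the path becomes 31 hours.
No other chain overtakes it, so the finish is 31 hours.

31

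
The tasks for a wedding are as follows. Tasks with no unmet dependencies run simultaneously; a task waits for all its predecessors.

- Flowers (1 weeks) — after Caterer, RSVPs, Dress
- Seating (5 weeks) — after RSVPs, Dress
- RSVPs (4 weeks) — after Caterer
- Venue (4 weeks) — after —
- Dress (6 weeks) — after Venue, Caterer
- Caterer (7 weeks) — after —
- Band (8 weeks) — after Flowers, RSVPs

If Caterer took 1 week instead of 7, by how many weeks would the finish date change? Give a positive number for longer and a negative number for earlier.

-3

Baseline: Caterer→Dress→Flowers→Band = 7+6+1+8 = 22 → 22 weeks.
Caterer lies on that path, so at 1 week the path becomes 16 weeks.
The binding chain switches to Venue→Dress→Flowers→Band = 4+6+1+8 = 19; finish 19 weeks.
Change in finish: 19 − 22 = -3 weeks.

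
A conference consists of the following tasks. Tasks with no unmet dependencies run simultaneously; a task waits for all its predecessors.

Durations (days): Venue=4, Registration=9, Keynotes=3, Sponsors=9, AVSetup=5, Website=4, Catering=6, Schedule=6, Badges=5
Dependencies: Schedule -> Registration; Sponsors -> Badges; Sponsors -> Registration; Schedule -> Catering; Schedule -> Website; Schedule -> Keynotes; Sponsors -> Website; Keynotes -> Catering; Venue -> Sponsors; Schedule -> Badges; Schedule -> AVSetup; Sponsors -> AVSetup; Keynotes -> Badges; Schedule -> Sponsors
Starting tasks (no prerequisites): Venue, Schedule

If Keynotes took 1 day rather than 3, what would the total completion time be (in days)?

Actual critical path: Schedule→Sponsors→Registration = 6+9+9 = 24 ⇒ 24 days.
Keynotes is off the critical path — its longest chain is 15 days, giving 9 of slack.
The critical path is still Schedule→Sponsors→Registration; finish is now 24 days.

24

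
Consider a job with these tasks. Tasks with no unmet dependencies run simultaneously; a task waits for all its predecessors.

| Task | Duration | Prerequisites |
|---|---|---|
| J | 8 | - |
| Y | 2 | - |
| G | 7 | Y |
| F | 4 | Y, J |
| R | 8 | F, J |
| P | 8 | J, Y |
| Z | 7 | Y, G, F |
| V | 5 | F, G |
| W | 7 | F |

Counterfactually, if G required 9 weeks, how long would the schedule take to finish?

Actual critical path: J→F→R = 8+4+8 = 20 ⇒ 20 weeks.
G has 4 weeks of float (longest path through it is 16).
The critical path is still J→F→R; finish is now 20 weeks.

20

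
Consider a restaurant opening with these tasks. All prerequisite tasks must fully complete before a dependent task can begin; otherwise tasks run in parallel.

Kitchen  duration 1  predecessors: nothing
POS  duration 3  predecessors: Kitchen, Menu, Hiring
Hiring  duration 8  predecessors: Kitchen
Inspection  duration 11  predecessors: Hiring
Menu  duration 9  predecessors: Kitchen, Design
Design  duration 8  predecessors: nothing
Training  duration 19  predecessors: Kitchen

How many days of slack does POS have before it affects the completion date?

The longest chain is Design→Menu→POS = 8+9+3 = 20; overall finish 20 days.
Longest path through POS: 20 days (earliest finish 20, latest finish 20).
Slack of POS = 17 − 17 = 0 days.

0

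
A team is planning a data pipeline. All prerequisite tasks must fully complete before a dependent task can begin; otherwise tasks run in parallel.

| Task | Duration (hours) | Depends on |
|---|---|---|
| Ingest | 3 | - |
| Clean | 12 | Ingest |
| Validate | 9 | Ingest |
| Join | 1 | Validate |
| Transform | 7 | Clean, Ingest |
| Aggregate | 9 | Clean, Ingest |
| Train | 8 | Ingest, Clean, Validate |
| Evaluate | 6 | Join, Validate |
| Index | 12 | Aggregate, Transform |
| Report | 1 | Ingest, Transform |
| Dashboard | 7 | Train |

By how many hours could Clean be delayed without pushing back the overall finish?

0

The longest chain is Ingest→Clean→Aggregate→Index = 3+12+9+12 = 36; overall finish 36 hours.
Longest path through Clean: 36 hours (earliest finish 15, latest finish 15).
Float = 36 − 36 = 0.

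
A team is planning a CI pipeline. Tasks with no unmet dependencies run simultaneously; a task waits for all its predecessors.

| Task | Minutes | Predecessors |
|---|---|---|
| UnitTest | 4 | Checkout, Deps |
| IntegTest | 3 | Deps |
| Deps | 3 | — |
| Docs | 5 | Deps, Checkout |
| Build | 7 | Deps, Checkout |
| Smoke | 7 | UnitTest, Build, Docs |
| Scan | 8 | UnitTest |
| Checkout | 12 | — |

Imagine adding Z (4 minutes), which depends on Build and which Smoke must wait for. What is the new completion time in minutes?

30

Originally the schedule takes 26 minutes.
With Z inserted, Smoke now waits for max(UnitTest, Build, Docs, Z).
New critical path: Checkout→Build→Z→Smoke = 12+7+4+7 = 30 ⇒ 30 minutes.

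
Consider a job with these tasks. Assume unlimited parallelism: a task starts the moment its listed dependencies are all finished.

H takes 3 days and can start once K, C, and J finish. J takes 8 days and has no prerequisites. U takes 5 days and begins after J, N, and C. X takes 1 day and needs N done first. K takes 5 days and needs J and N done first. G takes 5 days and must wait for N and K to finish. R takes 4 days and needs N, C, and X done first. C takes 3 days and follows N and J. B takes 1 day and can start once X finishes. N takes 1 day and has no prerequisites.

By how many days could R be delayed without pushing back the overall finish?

J→K→G = 8+5+5 = 18 sets the makespan at 18 days.
R finishes as early as 15 and must finish by 18.
Float = 18 − 15 = 3.

3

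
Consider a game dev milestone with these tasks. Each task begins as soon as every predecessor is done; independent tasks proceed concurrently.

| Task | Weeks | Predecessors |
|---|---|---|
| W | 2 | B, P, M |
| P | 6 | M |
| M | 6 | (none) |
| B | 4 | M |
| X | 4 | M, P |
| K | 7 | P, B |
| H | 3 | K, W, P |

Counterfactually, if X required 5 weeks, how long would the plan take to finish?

Baseline: M→P→K→H = 6+6+7+3 = 22 → 22 weeks.
X has 6 weeks of float (longest path through it is 16).
That remains the longest chain; total 22 weeks.

22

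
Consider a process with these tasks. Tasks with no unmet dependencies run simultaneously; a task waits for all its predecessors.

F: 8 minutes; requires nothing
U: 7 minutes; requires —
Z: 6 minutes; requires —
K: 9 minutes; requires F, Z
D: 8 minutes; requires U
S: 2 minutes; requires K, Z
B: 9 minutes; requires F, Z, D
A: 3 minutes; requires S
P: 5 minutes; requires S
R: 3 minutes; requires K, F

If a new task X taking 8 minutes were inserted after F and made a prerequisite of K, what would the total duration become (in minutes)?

Originally the plan takes 24 minutes.
With X inserted, K now waits for max(F, Z, X).
New critical path: F→X→K→S→P = 8+8+9+2+5 = 32 ⇒ 32 minutes.

32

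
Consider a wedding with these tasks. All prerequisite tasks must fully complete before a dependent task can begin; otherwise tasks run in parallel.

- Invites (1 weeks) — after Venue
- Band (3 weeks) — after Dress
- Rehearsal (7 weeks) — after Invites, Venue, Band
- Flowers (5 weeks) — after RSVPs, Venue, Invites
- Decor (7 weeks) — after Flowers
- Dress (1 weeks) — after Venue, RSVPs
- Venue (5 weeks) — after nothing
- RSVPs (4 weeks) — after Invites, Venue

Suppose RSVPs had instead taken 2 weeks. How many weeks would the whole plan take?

20

The binding path is Venue→Invites→RSVPs→Flowers→Decor = 5+1+4+5+7 = 22; finish at 22 weeks.
Since RSVPs is critical, the -2 change carries straight to that chain (now 20 weeks).
No other chain overtakes it, so the finish is 20 weeks.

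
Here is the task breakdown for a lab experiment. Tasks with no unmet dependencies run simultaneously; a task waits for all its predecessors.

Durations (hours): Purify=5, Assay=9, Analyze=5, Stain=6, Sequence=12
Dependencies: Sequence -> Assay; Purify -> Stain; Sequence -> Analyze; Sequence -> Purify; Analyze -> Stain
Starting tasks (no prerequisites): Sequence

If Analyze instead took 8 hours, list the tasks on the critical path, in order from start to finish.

The binding path is Sequence→Analyze→Stain = 12+5+6 = 23; finish at 23 hours.
Since Analyze is critical, the +3 change carries straight to that chain (now 26 hours).
The critical path is still Sequence→Analyze→Stain; finish is now 26 hours.

Sequence, Analyze, Stain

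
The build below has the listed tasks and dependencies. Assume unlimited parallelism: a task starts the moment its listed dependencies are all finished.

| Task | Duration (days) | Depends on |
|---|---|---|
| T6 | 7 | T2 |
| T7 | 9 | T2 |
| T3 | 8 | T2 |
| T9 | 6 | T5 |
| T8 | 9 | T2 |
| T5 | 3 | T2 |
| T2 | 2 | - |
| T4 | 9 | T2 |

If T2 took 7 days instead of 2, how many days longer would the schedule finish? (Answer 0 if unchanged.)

Critical path before the change: T2→T4 = 2+9 = 11 giving 11 days.
T2 is on the critical path; changing it to 7 makes that path 16 days.
The critical path is still T2→T4; finish is now 16 days.
Change in finish: 16 − 11 = +5 days.

5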